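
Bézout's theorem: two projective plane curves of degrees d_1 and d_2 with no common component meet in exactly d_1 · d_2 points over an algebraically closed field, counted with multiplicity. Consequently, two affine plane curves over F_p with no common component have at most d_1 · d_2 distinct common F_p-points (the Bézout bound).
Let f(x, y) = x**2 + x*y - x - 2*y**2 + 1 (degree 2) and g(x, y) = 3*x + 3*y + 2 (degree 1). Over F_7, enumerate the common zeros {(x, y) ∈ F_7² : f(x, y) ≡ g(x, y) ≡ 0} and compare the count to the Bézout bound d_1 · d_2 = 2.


Common zeros: {(1, 3), (5, 6)}; count = 2; Bézout bound = 2.

deg(f) = 2, deg(g) = 1, so Bézout bound = 2.
Scan x ∈ F_7. For each x, list the y ∈ F_7 with f(x, y) ≡ 0 and those with g(x, y) ≡ 0 (mod 7); the common zeros in that column are the intersection.
  x = 0: f ≡ 0 at y ∈ {2, 5}; g ≡ 0 at y ∈ {4}; common: ∅.
  x = 1: f ≡ 0 at y ∈ {1, 3}; g ≡ 0 at y ∈ {3}; common: {3}.
  x = 2: f ≡ 0 at y ∈ {4}; g ≡ 0 at y ∈ {2}; common: ∅.
  x = 3: f ≡ 0 at y ∈ {0, 5}; g ≡ 0 at y ∈ {1}; common: ∅.
  x = 4: f ≡ 0 at y ∈ {3, 6}; g ≡ 0 at y ∈ {0}; common: ∅.
  x = 5: f ≡ 0 at y ∈ {0, 6}; g ≡ 0 at y ∈ {6}; common: {6}.
  x = 6: f ≡ 0 at y ∈ {1, 2}; g ≡ 0 at y ∈ {5}; common: ∅.
Collecting: common zeros = {(1, 3), (5, 6)}, so the count is 2.
Comparison with the Bézout bound: 2 ≤ 2 = deg(f)·deg(g), as expected for curves with no common component (the bound is attained).


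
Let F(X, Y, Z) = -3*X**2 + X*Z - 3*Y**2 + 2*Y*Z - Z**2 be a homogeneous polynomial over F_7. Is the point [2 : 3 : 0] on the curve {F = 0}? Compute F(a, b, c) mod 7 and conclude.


F(2,3,0) ≡ 3 (mod 7); P is NOT on the curve.

Evaluate F(2, 3, 0) term-by-term (mod 7).
  -3*X**2 ↦ -3·4·1·1 = -12
  X*Z ↦ 1·2·1·0 = 0
  -3*Y**2 ↦ -3·1·9·1 = -27
  2*Y*Z ↦ 2·1·3·0 = 0
  -Z**2 ↦ -1·1·1·0 = 0
Sum: F(2, 3, 0) = (-12) + (0) + (-27) + (0) + (0) = -39.
Reducing mod 7: -39 ≡ 3 (mod 7).
Since F(a, b, c) ≡ 3 ≠ 0 (mod 7), P does NOT lie on the curve.


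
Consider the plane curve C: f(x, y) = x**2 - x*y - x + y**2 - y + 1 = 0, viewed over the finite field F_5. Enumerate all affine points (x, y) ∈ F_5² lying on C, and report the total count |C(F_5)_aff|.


Affine F_5-points: {(1, 1)}; count = 1.

For each of the 25 pairs (x, y) ∈ F_5², evaluate f(x, y) mod 5. Record the zeros.
  x = 0: [0↦1, 1↦1, 2↦3, 3↦2, 4↦3]  zeros at y ∈ ∅
  x = 1: [0↦1, 1↦0, 2↦1, 3↦4, 4↦4]  zeros at y ∈ {1}
  x = 2: [0↦3, 1↦1, 2↦1, 3↦3, 4↦2]  zeros at y ∈ ∅
  x = 3: [0↦2, 1↦4, 2↦3, 3↦4, 4↦2]  zeros at y ∈ ∅
  x = 4: [0↦3, 1↦4, 2↦2, 3↦2, 4↦4]  zeros at y ∈ ∅
Collecting zeros: affine points = {(1, 1)}.
Total count |C(F_5)_aff| = 1.


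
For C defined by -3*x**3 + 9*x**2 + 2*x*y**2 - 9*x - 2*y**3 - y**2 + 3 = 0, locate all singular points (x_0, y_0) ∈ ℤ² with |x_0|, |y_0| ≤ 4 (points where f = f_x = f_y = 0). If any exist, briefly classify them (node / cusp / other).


Singular points: {(1, 0)}; classification: cusp.

Compute partial derivatives:
  f_x = -9*x**2 + 18*x + 2*y**2 - 9.
  f_y = 4*x*y - 6*y**2 - 2*y.
Scan x_0 ∈ {−4, ..., 4}. For each x_0, f_y(x_0, y) is a polynomial in y; find its integer roots y ∈ {−4, ..., 4}, then test f_x and f at those candidates.
  x = -4: f_y(-4, y) = -6*y**2 - 18*y; vanishes at y ∈ {-3, 0}. (-4, -3): f_x = -207 ≠ 0; (-4, 0): f_x = -225 ≠ 0.
  x = -3: f_y(-3, y) = -6*y**2 - 14*y; vanishes at y ∈ {0}. (-3, 0): f_x = -144 ≠ 0.
  x = -2: f_y(-2, y) = -6*y**2 - 10*y; vanishes at y ∈ {0}. (-2, 0): f_x = -81 ≠ 0.
  x = -1: f_y(-1, y) = -6*y**2 - 6*y; vanishes at y ∈ {-1, 0}. (-1, -1): f_x = -34 ≠ 0; (-1, 0): f_x = -36 ≠ 0.
  x = 0: f_y(0, y) = -6*y**2 - 2*y; vanishes at y ∈ {0}. (0, 0): f_x = -9 ≠ 0.
  x = 1: f_y(1, y) = -6*y**2 + 2*y; vanishes at y ∈ {0}. (1, 0): f_x = 0, f = 0 — SINGULAR.
  x = 2: f_y(2, y) = -6*y**2 + 6*y; vanishes at y ∈ {0, 1}. (2, 0): f_x = -9 ≠ 0; (2, 1): f_x = -7 ≠ 0.
  x = 3: f_y(3, y) = -6*y**2 + 10*y; vanishes at y ∈ {0}. (3, 0): f_x = -36 ≠ 0.
  x = 4: f_y(4, y) = -6*y**2 + 14*y; vanishes at y ∈ {0}. (4, 0): f_x = -81 ≠ 0.
Only singular point on the grid: (1, 0).
Classify: substitute x = 1 + u, y = 0 + v and expand: f = -3*u**3 + 2*u*v**2 - 2*v**3 + v**2.
No constant or linear terms (consistent with a singular point). Quadratic part: v**2. Cubic part: -3*u**3 + 2*u*v**2 - 2*v**3.
The quadratic part v**2 is a perfect square, so there is a single (double) tangent line v = 0, i.e. y = 0. Restricting the cubic part to that line (v = 0) leaves -3*u**3 ≠ 0, so f is not divisible by v and the branch is v² ≈ 3*u**3 to lowest order — this is a cusp.
Classification: cusp.


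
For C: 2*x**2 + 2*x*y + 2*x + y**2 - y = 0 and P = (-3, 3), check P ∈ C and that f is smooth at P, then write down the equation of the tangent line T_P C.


Tangent line at P: -4*x - y - 9 = 0.

Step 1: f(-3, 3) = 0, so P lies on C.
Step 2: partial derivatives
  f_x(x, y) = 4*x + 2*y + 2, f_y(x, y) = 2*x + 2*y - 1.
  f_x(P) = -4, f_y(P) = -1 (gradient nonzero, so P is smooth).
Step 3: tangent line at P: -4·(x − -3) + -1·(y − 3) = 0.
Expanding: -4*x - y - 9 = 0.


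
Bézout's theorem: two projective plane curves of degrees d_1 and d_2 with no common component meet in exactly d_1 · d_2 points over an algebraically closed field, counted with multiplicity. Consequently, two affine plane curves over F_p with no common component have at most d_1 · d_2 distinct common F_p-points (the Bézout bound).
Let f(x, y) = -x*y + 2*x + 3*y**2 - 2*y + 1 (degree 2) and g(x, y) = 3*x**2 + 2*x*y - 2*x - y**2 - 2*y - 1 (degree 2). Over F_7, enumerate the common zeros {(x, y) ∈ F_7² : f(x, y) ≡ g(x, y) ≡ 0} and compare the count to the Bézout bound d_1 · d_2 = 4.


Common zeros: ∅; count = 0; Bézout bound = 4.

deg(f) = 2, deg(g) = 2, so Bézout bound = 4.
Scan x ∈ F_7. For each x, list the y ∈ F_7 with f(x, y) ≡ 0 and those with g(x, y) ≡ 0 (mod 7); the common zeros in that column are the intersection.
  x = 0: f ≡ 0 at y ∈ ∅; g ≡ 0 at y ∈ {6}; common: ∅.
  x = 1: f ≡ 0 at y ∈ {3, 5}; g ≡ 0 at y ∈ {0}; common: ∅.
  x = 2: f ≡ 0 at y ∈ ∅; g ≡ 0 at y ∈ {0, 2}; common: ∅.
  x = 3: f ≡ 0 at y ∈ {0, 4}; g ≡ 0 at y ∈ ∅; common: ∅.
  x = 4: f ≡ 0 at y ∈ ∅; g ≡ 0 at y ∈ ∅; common: ∅.
  x = 5: f ≡ 0 at y ∈ {1, 6}; g ≡ 0 at y ∈ ∅; common: ∅.
  x = 6: f ≡ 0 at y ∈ ∅; g ≡ 0 at y ∈ {4, 6}; common: ∅.
Collecting: common zeros = ∅, so the count is 0.
Comparison with the Bézout bound: 0 ≤ 4 = deg(f)·deg(g), as expected for curves with no common component (the affine F_7-count falls short of the bound because intersections may lie at infinity, over extension fields, or carry multiplicity).


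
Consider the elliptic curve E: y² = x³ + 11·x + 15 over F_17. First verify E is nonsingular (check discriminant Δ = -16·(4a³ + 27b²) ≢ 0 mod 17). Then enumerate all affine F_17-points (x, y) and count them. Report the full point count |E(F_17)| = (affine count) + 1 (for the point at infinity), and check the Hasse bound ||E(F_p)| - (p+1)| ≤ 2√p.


Affine points = {(0, 7), (0, 10), (4, 2), (4, 15), (5, 5), (5, 12), (6, 5), (6, 12), (13, 3), (13, 14), (15, 6), (15, 11)}; affine count = 12; |E(F_17)| = 13.

Discriminant check: Δ ∝ 4a³ + 27b² = 4·11³ + 27·15² = 4·1331 + 27·225 ≡ 9 (mod 17). Nonzero ⇒ E is nonsingular.
For each x ∈ F_17, compute rhs = x³ + 11·x + 15 mod 17, then count y ∈ F_17 with y² ≡ rhs.
  x = 0: rhs = 15, matching y values: 7, 10 (2 points).
  x = 1: rhs = 10, matching y values: none (0 points).
  x = 2: rhs = 11, matching y values: none (0 points).
  x = 3: rhs = 7, matching y values: none (0 points).
  x = 4: rhs = 4, matching y values: 2, 15 (2 points).
  x = 5: rhs = 8, matching y values: 5, 12 (2 points).
  x = 6: rhs = 8, matching y values: 5, 12 (2 points).
  x = 7: rhs = 10, matching y values: none (0 points).
  x = 8: rhs = 3, matching y values: none (0 points).
  x = 9: rhs = 10, matching y values: none (0 points).
  x = 10: rhs = 3, matching y values: none (0 points).
  x = 11: rhs = 5, matching y values: none (0 points).
  x = 12: rhs = 5, matching y values: none (0 points).
  x = 13: rhs = 9, matching y values: 3, 14 (2 points).
  x = 14: rhs = 6, matching y values: none (0 points).
  x = 15: rhs = 2, matching y values: 6, 11 (2 points).
  x = 16: rhs = 3, matching y values: none (0 points).
Total affine count: 12.
Full point count |E(F_17)| = 12 + 1 = 13.
Hasse bound: |13 − (17+1)| = |-5| = 5 ≤ 2√17 ≈ 8.2462 ✓.


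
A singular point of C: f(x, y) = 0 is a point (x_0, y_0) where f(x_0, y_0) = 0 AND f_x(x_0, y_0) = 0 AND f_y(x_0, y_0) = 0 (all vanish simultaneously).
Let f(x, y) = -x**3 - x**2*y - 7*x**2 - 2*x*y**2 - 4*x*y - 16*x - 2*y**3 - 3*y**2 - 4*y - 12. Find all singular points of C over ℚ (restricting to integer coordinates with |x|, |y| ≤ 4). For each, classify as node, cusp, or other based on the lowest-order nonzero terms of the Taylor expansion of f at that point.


Singular points: {(-2, 0)}; classification: node.

Compute partial derivatives:
  f_x = -3*x**2 - 2*x*y - 14*x - 2*y**2 - 4*y - 16.
  f_y = -x**2 - 4*x*y - 4*x - 6*y**2 - 6*y - 4.
Scan x_0 ∈ {−4, ..., 4}. For each x_0, f_y(x_0, y) is a polynomial in y; find its integer roots y ∈ {−4, ..., 4}, then test f_x and f at those candidates.
  x = -4: f_y(-4, y) = -6*y**2 + 10*y - 4; vanishes at y ∈ {1}. (-4, 1): f_x = -6 ≠ 0.
  x = -3: f_y(-3, y) = -6*y**2 + 6*y - 1; no integer root y with |y| ≤ 4.
  x = -2: f_y(-2, y) = -6*y**2 + 2*y; vanishes at y ∈ {0}. (-2, 0): f_x = 0, f = 0 — SINGULAR.
  x = -1: f_y(-1, y) = -6*y**2 - 2*y - 1; no integer root y with |y| ≤ 4.
  x = 0: f_y(0, y) = -6*y**2 - 6*y - 4; no integer root y with |y| ≤ 4.
  x = 1: f_y(1, y) = -6*y**2 - 10*y - 9; no integer root y with |y| ≤ 4.
  x = 2: f_y(2, y) = -6*y**2 - 14*y - 16; no integer root y with |y| ≤ 4.
  x = 3: f_y(3, y) = -6*y**2 - 18*y - 25; no integer root y with |y| ≤ 4.
  x = 4: f_y(4, y) = -6*y**2 - 22*y - 36; no integer root y with |y| ≤ 4.
Only singular point on the grid: (-2, 0).
Classify: substitute x = -2 + u, y = 0 + v and expand: f = -u**3 - u**2*v - u**2 - 2*u*v**2 - 2*v**3 + v**2.
No constant or linear terms (consistent with a singular point). Quadratic part: -u**2 + v**2. Cubic part: -u**3 - u**2*v - 2*u*v**2 - 2*v**3.
The quadratic part v**2 - u**2 = (v − u)(v + u) splits into two distinct linear factors, so there are two distinct tangent lines y − 0 = ±(x − -2) — this is a node (ordinary double point).
Classification: node.


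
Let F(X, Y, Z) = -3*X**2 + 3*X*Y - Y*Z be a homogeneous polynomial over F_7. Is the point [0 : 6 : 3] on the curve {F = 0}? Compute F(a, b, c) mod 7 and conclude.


F(0,6,3) ≡ 3 (mod 7); P is NOT on the curve.

Evaluate F(0, 6, 3) term-by-term (mod 7).
  -3*X**2 ↦ -3·0·1·1 = 0
  3*X*Y ↦ 3·0·6·1 = 0
  -Y*Z ↦ -1·1·6·3 = -18
Sum: F(0, 6, 3) = (0) + (0) + (-18) = -18.
Reducing mod 7: -18 ≡ 3 (mod 7).
Since F(a, b, c) ≡ 3 ≠ 0 (mod 7), P does NOT lie on the curve.


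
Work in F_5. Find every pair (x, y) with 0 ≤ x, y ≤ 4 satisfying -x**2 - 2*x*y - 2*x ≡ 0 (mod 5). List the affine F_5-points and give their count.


Affine F_5-points: {(0, 0), (0, 1), (0, 2), (0, 3), (0, 4), (1, 1), (2, 3), (3, 0), (4, 2)}; count = 9.

For each of the 25 pairs (x, y) ∈ F_5², evaluate f(x, y) mod 5. Record the zeros.
  x = 0: [0↦0, 1↦0, 2↦0, 3↦0, 4↦0]  zeros at y ∈ {0, 1, 2, 3, 4}
  x = 1: [0↦2, 1↦0, 2↦3, 3↦1, 4↦4]  zeros at y ∈ {1}
  x = 2: [0↦2, 1↦3, 2↦4, 3↦0, 4↦1]  zeros at y ∈ {3}
  x = 3: [0↦0, 1↦4, 2↦3, 3↦2, 4↦1]  zeros at y ∈ {0}
  x = 4: [0↦1, 1↦3, 2↦0, 3↦2, 4↦4]  zeros at y ∈ {2}
Collecting zeros: affine points = {(0, 0), (0, 1), (0, 2), (0, 3), (0, 4), (1, 1), (2, 3), (3, 0), (4, 2)}.
Total count |C(F_5)_aff| = 9.


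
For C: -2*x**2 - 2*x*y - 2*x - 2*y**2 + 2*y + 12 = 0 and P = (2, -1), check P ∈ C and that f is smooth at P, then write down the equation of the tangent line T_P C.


Tangent line at P: -8*x + 2*y + 18 = 0.

Step 1: f(2, -1) = 0, so P lies on C.
Step 2: partial derivatives
  f_x(x, y) = -4*x - 2*y - 2, f_y(x, y) = -2*x - 4*y + 2.
  f_x(P) = -8, f_y(P) = 2 (gradient nonzero, so P is smooth).
Step 3: tangent line at P: -8·(x − 2) + 2·(y − -1) = 0.
Expanding: -8*x + 2*y + 18 = 0.


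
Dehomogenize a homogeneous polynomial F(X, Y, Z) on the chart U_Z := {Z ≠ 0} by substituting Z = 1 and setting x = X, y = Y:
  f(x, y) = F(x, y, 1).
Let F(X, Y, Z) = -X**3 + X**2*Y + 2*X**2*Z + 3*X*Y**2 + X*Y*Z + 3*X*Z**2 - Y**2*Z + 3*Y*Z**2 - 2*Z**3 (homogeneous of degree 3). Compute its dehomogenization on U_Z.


f(x, y) = -x**3 + x**2*y + 2*x**2 + 3*x*y**2 + x*y + 3*x - y**2 + 3*y - 2

On U_Z we set Z = 1. Each monomial c·X^i·Y^j·Z^k in F becomes c·x^i·y^j·1^k = c·x^i·y^j.
Substituting Z = 1: F(X, Y, 1) = -x**3 + x**2*y + 2*x**2 + 3*x*y**2 + x*y + 3*x - y**2 + 3*y - 2.
Note: deg(f) ≤ deg(F) = 3; strict inequality happens when F is divisible by Z (lost terms).


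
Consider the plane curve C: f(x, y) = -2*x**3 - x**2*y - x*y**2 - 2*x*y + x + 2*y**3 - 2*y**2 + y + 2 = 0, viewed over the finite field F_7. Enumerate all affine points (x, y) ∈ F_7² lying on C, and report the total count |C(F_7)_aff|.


Affine F_7-points: {(2, 1), (3, 0), (3, 6), (4, 4), (6, 5)}; count = 5.

For each of the 49 pairs (x, y) ∈ F_7², evaluate f(x, y) mod 7. Record the zeros.
  x = 0: [0↦2, 1↦3, 2↦5, 3↦6, 4↦4, 5↦4, 6↦4]  zeros at y ∈ ∅
  x = 1: [0↦1, 1↦5, 2↦1, 3↦1, 4↦3, 5↦5, 6↦5]  zeros at y ∈ ∅
  x = 2: [0↦2, 1↦0, 2↦2, 3↦6, 4↦3, 5↦5, 6↦3]  zeros at y ∈ {1}
  x = 3: [0↦0, 1↦4, 2↦3, 3↦2, 4↦6, 5↦6, 6↦0]  zeros at y ∈ {0, 6}
  x = 4: [0↦4, 1↦5, 2↦6, 3↦5, 4↦0, 5↦3, 6↦5]  zeros at y ∈ {4}
  x = 5: [0↦2, 1↦5, 2↦6, 3↦3, 4↦1, 5↦5, 6↦6]  zeros at y ∈ ∅
  x = 6: [0↦3, 1↦6, 2↦5, 3↦5, 4↦4, 5↦0, 6↦5]  zeros at y ∈ {5}
Collecting zeros: affine points = {(2, 1), (3, 0), (3, 6), (4, 4), (6, 5)}.
Total count |C(F_7)_aff| = 5.


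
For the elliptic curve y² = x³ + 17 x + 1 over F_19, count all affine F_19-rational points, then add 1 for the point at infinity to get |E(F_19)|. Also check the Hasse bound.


Affine points = {(0, 1), (0, 18), (1, 0), (2, 9), (2, 10), (4, 0), (7, 8), (7, 11), (9, 3), (9, 16), (13, 5), (13, 14), (14, 0), (17, 4), (17, 15)}; affine count = 15; |E(F_19)| = 16.

Discriminant check: Δ ∝ 4a³ + 27b² = 4·17³ + 27·1² = 4·4913 + 27·1 ≡ 14 (mod 19). Nonzero ⇒ E is nonsingular.
For each x ∈ F_19, compute rhs = x³ + 17·x + 1 mod 19, then count y ∈ F_19 with y² ≡ rhs.
  x = 0: rhs = 1, matching y values: 1, 18 (2 points).
  x = 1: rhs = 0, matching y values: 0 (1 points).
  x = 2: rhs = 5, matching y values: 9, 10 (2 points).
  x = 3: rhs = 3, matching y values: none (0 points).
  x = 4: rhs = 0, matching y values: 0 (1 points).
  x = 5: rhs = 2, matching y values: none (0 points).
  x = 6: rhs = 15, matching y values: none (0 points).
  x = 7: rhs = 7, matching y values: 8, 11 (2 points).
  x = 8: rhs = 3, matching y values: none (0 points).
  x = 9: rhs = 9, matching y values: 3, 16 (2 points).
  x = 10: rhs = 12, matching y values: none (0 points).
  x = 11: rhs = 18, matching y values: none (0 points).
  x = 12: rhs = 14, matching y values: none (0 points).
  x = 13: rhs = 6, matching y values: 5, 14 (2 points).
  x = 14: rhs = 0, matching y values: 0 (1 points).
  x = 15: rhs = 2, matching y values: none (0 points).
  x = 16: rhs = 18, matching y values: none (0 points).
  x = 17: rhs = 16, matching y values: 4, 15 (2 points).
  x = 18: rhs = 2, matching y values: none (0 points).
Total affine count: 15.
Full point count |E(F_19)| = 15 + 1 = 16.
Hasse bound: |16 − (19+1)| = |-4| = 4 ≤ 2√19 ≈ 8.7178 ✓.


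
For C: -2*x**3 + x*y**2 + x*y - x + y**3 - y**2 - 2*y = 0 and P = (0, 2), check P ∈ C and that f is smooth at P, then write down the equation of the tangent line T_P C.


Tangent line at P: 5*x + 6*y - 12 = 0.

Step 1: f(0, 2) = 0, so P lies on C.
Step 2: partial derivatives
  f_x(x, y) = -6*x**2 + y**2 + y - 1, f_y(x, y) = 2*x*y + x + 3*y**2 - 2*y - 2.
  f_x(P) = 5, f_y(P) = 6 (gradient nonzero, so P is smooth).
Step 3: tangent line at P: 5·(x − 0) + 6·(y − 2) = 0.
Expanding: 5*x + 6*y - 12 = 0.


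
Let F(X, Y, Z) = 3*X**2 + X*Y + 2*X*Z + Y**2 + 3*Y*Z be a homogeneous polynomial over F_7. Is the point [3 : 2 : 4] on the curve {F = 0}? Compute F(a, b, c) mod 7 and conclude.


F(3,2,4) ≡ 1 (mod 7); P is NOT on the curve.

Evaluate F(3, 2, 4) term-by-term (mod 7).
  3*X**2 ↦ 3·9·1·1 = 27
  X*Y ↦ 1·3·2·1 = 6
  2*X*Z ↦ 2·3·1·4 = 24
  Y**2 ↦ 1·1·4·1 = 4
  3*Y*Z ↦ 3·1·2·4 = 24
Sum: F(3, 2, 4) = (27) + (6) + (24) + (4) + (24) = 85.
Reducing mod 7: 85 ≡ 1 (mod 7).
Since F(a, b, c) ≡ 1 ≠ 0 (mod 7), P does NOT lie on the curve.


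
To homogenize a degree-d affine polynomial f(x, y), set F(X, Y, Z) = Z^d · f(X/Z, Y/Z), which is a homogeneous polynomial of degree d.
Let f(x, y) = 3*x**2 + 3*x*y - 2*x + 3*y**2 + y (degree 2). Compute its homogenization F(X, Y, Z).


F(X, Y, Z) = 3*X**2 + 3*X*Y - 2*X*Z + 3*Y**2 + Y*Z

deg(f) = 2.
Substitute x = X/Z, y = Y/Z into f, then multiply by Z^2.
  monomial 3·x^2·y^0 ↦ 3·X^2·Y^0·Z^0.
  monomial 3·x^1·y^1 ↦ 3·X^1·Y^1·Z^0.
  monomial -2·x^1·y^0 ↦ -2·X^1·Y^0·Z^1.
  monomial 3·x^0·y^2 ↦ 3·X^0·Y^2·Z^0.
  monomial 1·x^0·y^1 ↦ 1·X^0·Y^1·Z^1.
Collecting: F(X, Y, Z) = 3*X**2 + 3*X*Y - 2*X*Z + 3*Y**2 + Y*Z.


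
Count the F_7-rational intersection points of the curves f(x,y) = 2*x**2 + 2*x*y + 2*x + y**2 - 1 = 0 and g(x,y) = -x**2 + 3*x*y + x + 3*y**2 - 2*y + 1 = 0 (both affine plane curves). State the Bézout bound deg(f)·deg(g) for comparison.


Common zeros: {(6, 5)}; count = 1; Bézout bound = 4.

deg(f) = 2, deg(g) = 2, so Bézout bound = 4.
Scan x ∈ F_7. For each x, list the y ∈ F_7 with f(x, y) ≡ 0 and those with g(x, y) ≡ 0 (mod 7); the common zeros in that column are the intersection.
  x = 0: f ≡ 0 at y ∈ {1, 6}; g ≡ 0 at y ∈ ∅; common: ∅.
  x = 1: f ≡ 0 at y ∈ ∅; g ≡ 0 at y ∈ ∅; common: ∅.
  x = 2: f ≡ 0 at y ∈ {5}; g ≡ 0 at y ∈ {4}; common: ∅.
  x = 3: f ≡ 0 at y ∈ {4}; g ≡ 0 at y ∈ {2, 5}; common: ∅.
  x = 4: f ≡ 0 at y ∈ ∅; g ≡ 0 at y ∈ {2, 4}; common: ∅.
  x = 5: f ≡ 0 at y ∈ {1, 3}; g ≡ 0 at y ∈ ∅; common: ∅.
  x = 6: f ≡ 0 at y ∈ {4, 5}; g ≡ 0 at y ∈ {5, 6}; common: {5}.
Collecting: common zeros = {(6, 5)}, so the count is 1.
Comparison with the Bézout bound: 1 ≤ 4 = deg(f)·deg(g), as expected for curves with no common component (the affine F_7-count falls short of the bound because intersections may lie at infinity, over extension fields, or carry multiplicity).


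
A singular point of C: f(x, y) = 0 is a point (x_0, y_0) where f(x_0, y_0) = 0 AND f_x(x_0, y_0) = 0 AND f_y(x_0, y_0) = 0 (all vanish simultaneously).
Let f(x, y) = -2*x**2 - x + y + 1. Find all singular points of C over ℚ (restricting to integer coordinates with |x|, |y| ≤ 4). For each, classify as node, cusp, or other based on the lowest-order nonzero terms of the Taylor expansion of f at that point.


No singular points in the scanned grid; C is smooth there.

Compute partial derivatives:
  f_x = -4*x - 1.
  f_y = 1.
f_y = 1 is a nonzero constant, so f_y never vanishes: no point (x, y) can satisfy f = f_x = f_y = 0. In particular no (x, y) ∈ {−4, ..., 4}² is singular; the curve is smooth.


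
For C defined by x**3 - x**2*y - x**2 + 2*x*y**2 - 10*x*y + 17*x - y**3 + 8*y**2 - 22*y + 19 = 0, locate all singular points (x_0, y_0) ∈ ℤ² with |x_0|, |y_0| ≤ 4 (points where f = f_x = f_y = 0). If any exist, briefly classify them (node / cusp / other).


Singular points: {(1, 3)}; classification: node.

Compute partial derivatives:
  f_x = 3*x**2 - 2*x*y - 2*x + 2*y**2 - 10*y + 17.
  f_y = -x**2 + 4*x*y - 10*x - 3*y**2 + 16*y - 22.
Scan x_0 ∈ {−4, ..., 4}. For each x_0, f_y(x_0, y) is a polynomial in y; find its integer roots y ∈ {−4, ..., 4}, then test f_x and f at those candidates.
  x = -4: f_y(-4, y) = 2 - 3*y**2; no integer root y with |y| ≤ 4.
  x = -3: f_y(-3, y) = -3*y**2 + 4*y - 1; vanishes at y ∈ {1}. (-3, 1): f_x = 48 ≠ 0.
  x = -2: f_y(-2, y) = -3*y**2 + 8*y - 6; no integer root y with |y| ≤ 4.
  x = -1: f_y(-1, y) = -3*y**2 + 12*y - 13; no integer root y with |y| ≤ 4.
  x = 0: f_y(0, y) = -3*y**2 + 16*y - 22; no integer root y with |y| ≤ 4.
  x = 1: f_y(1, y) = -3*y**2 + 20*y - 33; vanishes at y ∈ {3}. (1, 3): f_x = 0, f = 0 — SINGULAR.
  x = 2: f_y(2, y) = -3*y**2 + 24*y - 46; no integer root y with |y| ≤ 4.
  x = 3: f_y(3, y) = -3*y**2 + 28*y - 61; no integer root y with |y| ≤ 4.
  x = 4: f_y(4, y) = -3*y**2 + 32*y - 78; no integer root y with |y| ≤ 4.
Only singular point on the grid: (1, 3).
Classify: substitute x = 1 + u, y = 3 + v and expand: f = u**3 - u**2*v - u**2 + 2*u*v**2 - v**3 + v**2.
No constant or linear terms (consistent with a singular point). Quadratic part: -u**2 + v**2. Cubic part: u**3 - u**2*v + 2*u*v**2 - v**3.
The quadratic part v**2 - u**2 = (v − u)(v + u) splits into two distinct linear factors, so there are two distinct tangent lines y − 3 = ±(x − 1) — this is a node (ordinary double point).
Classification: node.


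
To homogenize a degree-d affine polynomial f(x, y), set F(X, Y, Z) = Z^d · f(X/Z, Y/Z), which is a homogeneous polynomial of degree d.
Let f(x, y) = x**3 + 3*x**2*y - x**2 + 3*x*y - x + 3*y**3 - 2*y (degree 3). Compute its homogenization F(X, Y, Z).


F(X, Y, Z) = X**3 + 3*X**2*Y - X**2*Z + 3*X*Y*Z - X*Z**2 + 3*Y**3 - 2*Y*Z**2

deg(f) = 3.
Substitute x = X/Z, y = Y/Z into f, then multiply by Z^3.
  monomial 1·x^3·y^0 ↦ 1·X^3·Y^0·Z^0.
  monomial 3·x^2·y^1 ↦ 3·X^2·Y^1·Z^0.
  monomial -1·x^2·y^0 ↦ -1·X^2·Y^0·Z^1.
  monomial 3·x^1·y^1 ↦ 3·X^1·Y^1·Z^1.
  monomial -1·x^1·y^0 ↦ -1·X^1·Y^0·Z^2.
  monomial 3·x^0·y^3 ↦ 3·X^0·Y^3·Z^0.
  monomial -2·x^0·y^1 ↦ -2·X^0·Y^1·Z^2.
Collecting: F(X, Y, Z) = X**3 + 3*X**2*Y - X**2*Z + 3*X*Y*Z - X*Z**2 + 3*Y**3 - 2*Y*Z**2.


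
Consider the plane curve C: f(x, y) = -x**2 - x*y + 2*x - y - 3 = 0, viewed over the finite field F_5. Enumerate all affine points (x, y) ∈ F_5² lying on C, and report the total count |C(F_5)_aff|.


Affine F_5-points: {(0, 2), (1, 4), (2, 4), (3, 1)}; count = 4.

For each of the 25 pairs (x, y) ∈ F_5², evaluate f(x, y) mod 5. Record the zeros.
  x = 0: [0↦2, 1↦1, 2↦0, 3↦4, 4↦3]  zeros at y ∈ {2}
  x = 1: [0↦3, 1↦1, 2↦4, 3↦2, 4↦0]  zeros at y ∈ {4}
  x = 2: [0↦2, 1↦4, 2↦1, 3↦3, 4↦0]  zeros at y ∈ {4}
  x = 3: [0↦4, 1↦0, 2↦1, 3↦2, 4↦3]  zeros at y ∈ {1}
  x = 4: [0↦4, 1↦4, 2↦4, 3↦4, 4↦4]  zeros at y ∈ ∅
Collecting zeros: affine points = {(0, 2), (1, 4), (2, 4), (3, 1)}.
Total count |C(F_5)_aff| = 4.


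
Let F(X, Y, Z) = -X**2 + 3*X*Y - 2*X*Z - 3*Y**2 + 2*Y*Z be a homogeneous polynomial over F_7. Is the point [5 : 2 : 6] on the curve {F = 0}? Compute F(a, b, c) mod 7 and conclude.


F(5,2,6) ≡ 6 (mod 7); P is NOT on the curve.

Evaluate F(5, 2, 6) term-by-term (mod 7).
  -X**2 ↦ -1·25·1·1 = -25
  3*X*Y ↦ 3·5·2·1 = 30
  -2*X*Z ↦ -2·5·1·6 = -60
  -3*Y**2 ↦ -3·1·4·1 = -12
  2*Y*Z ↦ 2·1·2·6 = 24
Sum: F(5, 2, 6) = (-25) + (30) + (-60) + (-12) + (24) = -43.
Reducing mod 7: -43 ≡ 6 (mod 7).
Since F(a, b, c) ≡ 6 ≠ 0 (mod 7), P does NOT lie on the curve.


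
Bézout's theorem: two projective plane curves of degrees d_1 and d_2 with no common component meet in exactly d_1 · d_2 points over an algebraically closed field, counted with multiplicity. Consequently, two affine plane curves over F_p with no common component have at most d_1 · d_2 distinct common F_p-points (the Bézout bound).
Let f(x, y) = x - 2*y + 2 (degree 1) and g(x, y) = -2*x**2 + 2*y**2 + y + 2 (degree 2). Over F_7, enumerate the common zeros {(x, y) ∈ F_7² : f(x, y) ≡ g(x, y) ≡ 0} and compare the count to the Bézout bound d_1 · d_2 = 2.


Common zeros: ∅; count = 0; Bézout bound = 2.

deg(f) = 1, deg(g) = 2, so Bézout bound = 2.
Scan x ∈ F_7. For each x, list the y ∈ F_7 with f(x, y) ≡ 0 and those with g(x, y) ≡ 0 (mod 7); the common zeros in that column are the intersection.
  x = 0: f ≡ 0 at y ∈ {1}; g ≡ 0 at y ∈ ∅; common: ∅.
  x = 1: f ≡ 0 at y ∈ {5}; g ≡ 0 at y ∈ {0, 3}; common: ∅.
  x = 2: f ≡ 0 at y ∈ {2}; g ≡ 0 at y ∈ {5}; common: ∅.
  x = 3: f ≡ 0 at y ∈ {6}; g ≡ 0 at y ∈ ∅; common: ∅.
  x = 4: f ≡ 0 at y ∈ {3}; g ≡ 0 at y ∈ ∅; common: ∅.
  x = 5: f ≡ 0 at y ∈ {0}; g ≡ 0 at y ∈ {5}; common: ∅.
  x = 6: f ≡ 0 at y ∈ {4}; g ≡ 0 at y ∈ {0, 3}; common: ∅.
Collecting: common zeros = ∅, so the count is 0.
Comparison with the Bézout bound: 0 ≤ 2 = deg(f)·deg(g), as expected for curves with no common component (the affine F_7-count falls short of the bound because intersections may lie at infinity, over extension fields, or carry multiplicity).


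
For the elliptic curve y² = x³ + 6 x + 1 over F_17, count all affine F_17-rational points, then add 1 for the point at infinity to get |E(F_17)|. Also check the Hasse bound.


Affine points = {(0, 1), (0, 16), (1, 5), (1, 12), (2, 2), (2, 15), (4, 2), (4, 15), (6, 7), (6, 10), (8, 0), (9, 6), (9, 11), (11, 2), (11, 15), (12, 4), (12, 13), (13, 7), (13, 10), (15, 7), (15, 10)}; affine count = 21; |E(F_17)| = 22.

Discriminant check: Δ ∝ 4a³ + 27b² = 4·6³ + 27·1² = 4·216 + 27·1 ≡ 7 (mod 17). Nonzero ⇒ E is nonsingular.
For each x ∈ F_17, compute rhs = x³ + 6·x + 1 mod 17, then count y ∈ F_17 with y² ≡ rhs.
  x = 0: rhs = 1, matching y values: 1, 16 (2 points).
  x = 1: rhs = 8, matching y values: 5, 12 (2 points).
  x = 2: rhs = 4, matching y values: 2, 15 (2 points).
  x = 3: rhs = 12, matching y values: none (0 points).
  x = 4: rhs = 4, matching y values: 2, 15 (2 points).
  x = 5: rhs = 3, matching y values: none (0 points).
  x = 6: rhs = 15, matching y values: 7, 10 (2 points).
  x = 7: rhs = 12, matching y values: none (0 points).
  x = 8: rhs = 0, matching y values: 0 (1 points).
  x = 9: rhs = 2, matching y values: 6, 11 (2 points).
  x = 10: rhs = 7, matching y values: none (0 points).
  x = 11: rhs = 4, matching y values: 2, 15 (2 points).
  x = 12: rhs = 16, matching y values: 4, 13 (2 points).
  x = 13: rhs = 15, matching y values: 7, 10 (2 points).
  x = 14: rhs = 7, matching y values: none (0 points).
  x = 15: rhs = 15, matching y values: 7, 10 (2 points).
  x = 16: rhs = 11, matching y values: none (0 points).
Total affine count: 21.
Full point count |E(F_17)| = 21 + 1 = 22.
Hasse bound: |22 − (17+1)| = |4| = 4 ≤ 2√17 ≈ 8.2462 ✓.


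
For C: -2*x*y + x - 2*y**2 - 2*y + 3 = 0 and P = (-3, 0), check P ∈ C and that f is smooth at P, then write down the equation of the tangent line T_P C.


Tangent line at P: x + 4*y + 3 = 0.

Step 1: f(-3, 0) = 0, so P lies on C.
Step 2: partial derivatives
  f_x(x, y) = 1 - 2*y, f_y(x, y) = -2*x - 4*y - 2.
  f_x(P) = 1, f_y(P) = 4 (gradient nonzero, so P is smooth).
Step 3: tangent line at P: 1·(x − -3) + 4·(y − 0) = 0.
Expanding: x + 4*y + 3 = 0.


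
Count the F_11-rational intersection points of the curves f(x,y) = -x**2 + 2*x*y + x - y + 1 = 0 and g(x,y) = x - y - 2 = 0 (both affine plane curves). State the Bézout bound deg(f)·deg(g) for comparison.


Common zeros: {(1, 10), (3, 1)}; count = 2; Bézout bound = 2.

deg(f) = 2, deg(g) = 1, so Bézout bound = 2.
Scan x ∈ F_11. For each x, list the y ∈ F_11 with f(x, y) ≡ 0 and those with g(x, y) ≡ 0 (mod 11); the common zeros in that column are the intersection.
  x = 0: f ≡ 0 at y ∈ {1}; g ≡ 0 at y ∈ {9}; common: ∅.
  x = 1: f ≡ 0 at y ∈ {10}; g ≡ 0 at y ∈ {10}; common: {10}.
  x = 2: f ≡ 0 at y ∈ {4}; g ≡ 0 at y ∈ {0}; common: ∅.
  x = 3: f ≡ 0 at y ∈ {1}; g ≡ 0 at y ∈ {1}; common: {1}.
  x = 4: f ≡ 0 at y ∈ {0}; g ≡ 0 at y ∈ {2}; common: ∅.
  x = 5: f ≡ 0 at y ∈ {7}; g ≡ 0 at y ∈ {3}; common: ∅.
  x = 6: f ≡ 0 at y ∈ ∅; g ≡ 0 at y ∈ {4}; common: ∅.
  x = 7: f ≡ 0 at y ∈ {4}; g ≡ 0 at y ∈ {5}; common: ∅.
  x = 8: f ≡ 0 at y ∈ {0}; g ≡ 0 at y ∈ {6}; common: ∅.
  x = 9: f ≡ 0 at y ∈ {10}; g ≡ 0 at y ∈ {7}; common: ∅.
  x = 10: f ≡ 0 at y ∈ {7}; g ≡ 0 at y ∈ {8}; common: ∅.
Collecting: common zeros = {(1, 10), (3, 1)}, so the count is 2.
Comparison with the Bézout bound: 2 ≤ 2 = deg(f)·deg(g), as expected for curves with no common component (the bound is attained).


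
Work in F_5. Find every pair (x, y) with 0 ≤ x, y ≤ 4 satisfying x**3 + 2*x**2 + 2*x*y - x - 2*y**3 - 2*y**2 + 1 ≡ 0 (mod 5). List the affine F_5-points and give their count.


Affine F_5-points: {(2, 0), (2, 1), (2, 3), (3, 1), (4, 2), (4, 3), (4, 4)}; count = 7.

For each of the 25 pairs (x, y) ∈ F_5², evaluate f(x, y) mod 5. Record the zeros.
  x = 0: [0↦1, 1↦2, 2↦2, 3↦4, 4↦1]  zeros at y ∈ ∅
  x = 1: [0↦3, 1↦1, 2↦3, 3↦2, 4↦1]  zeros at y ∈ ∅
  x = 2: [0↦0, 1↦0, 2↦4, 3↦0, 4↦1]  zeros at y ∈ {0, 1, 3}
  x = 3: [0↦3, 1↦0, 2↦1, 3↦4, 4↦2]  zeros at y ∈ {1}
  x = 4: [0↦3, 1↦2, 2↦0, 3↦0, 4↦0]  zeros at y ∈ {2, 3, 4}
Collecting zeros: affine points = {(2, 0), (2, 1), (2, 3), (3, 1), (4, 2), (4, 3), (4, 4)}.
Total count |C(F_5)_aff| = 7.


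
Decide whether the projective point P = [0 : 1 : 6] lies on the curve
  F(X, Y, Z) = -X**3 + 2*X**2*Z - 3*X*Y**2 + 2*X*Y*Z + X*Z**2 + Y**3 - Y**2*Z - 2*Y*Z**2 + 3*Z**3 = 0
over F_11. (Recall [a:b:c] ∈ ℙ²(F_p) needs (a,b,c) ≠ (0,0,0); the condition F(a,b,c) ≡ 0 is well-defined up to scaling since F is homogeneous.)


F(0,1,6) ≡ 10 (mod 11); P is NOT on the curve.

Evaluate F(0, 1, 6) term-by-term (mod 11).
  -X**3 ↦ -1·0·1·1 = 0
  2*X**2*Z ↦ 2·0·1·6 = 0
  -3*X*Y**2 ↦ -3·0·1·1 = 0
  2*X*Y*Z ↦ 2·0·1·6 = 0
  X*Z**2 ↦ 1·0·1·36 = 0
  Y**3 ↦ 1·1·1·1 = 1
  -Y**2*Z ↦ -1·1·1·6 = -6
  -2*Y*Z**2 ↦ -2·1·1·36 = -72
  3*Z**3 ↦ 3·1·1·216 = 648
Sum: F(0, 1, 6) = (0) + (0) + (0) + (0) + (0) + (1) + (-6) + (-72) + (648) = 571.
Reducing mod 11: 571 ≡ 10 (mod 11).
Since F(a, b, c) ≡ 10 ≠ 0 (mod 11), P does NOT lie on the curve.


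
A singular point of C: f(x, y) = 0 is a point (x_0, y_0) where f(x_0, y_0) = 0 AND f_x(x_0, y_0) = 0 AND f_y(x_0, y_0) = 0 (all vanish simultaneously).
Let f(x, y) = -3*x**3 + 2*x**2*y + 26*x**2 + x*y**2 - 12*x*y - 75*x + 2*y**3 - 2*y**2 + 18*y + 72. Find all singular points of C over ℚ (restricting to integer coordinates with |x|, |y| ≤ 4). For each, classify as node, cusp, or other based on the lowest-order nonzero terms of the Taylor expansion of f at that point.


Singular points: {(3, 0)}; classification: node.

Compute partial derivatives:
  f_x = -9*x**2 + 4*x*y + 52*x + y**2 - 12*y - 75.
  f_y = 2*x**2 + 2*x*y - 12*x + 6*y**2 - 4*y + 18.
Scan x_0 ∈ {−4, ..., 4}. For each x_0, f_y(x_0, y) is a polynomial in y; find its integer roots y ∈ {−4, ..., 4}, then test f_x and f at those candidates.
  x = -4: f_y(-4, y) = 6*y**2 - 12*y + 98; no integer root y with |y| ≤ 4.
  x = -3: f_y(-3, y) = 6*y**2 - 10*y + 72; no integer root y with |y| ≤ 4.
  x = -2: f_y(-2, y) = 6*y**2 - 8*y + 50; no integer root y with |y| ≤ 4.
  x = -1: f_y(-1, y) = 6*y**2 - 6*y + 32; no integer root y with |y| ≤ 4.
  x = 0: f_y(0, y) = 6*y**2 - 4*y + 18; no integer root y with |y| ≤ 4.
  x = 1: f_y(1, y) = 6*y**2 - 2*y + 8; no integer root y with |y| ≤ 4.
  x = 2: f_y(2, y) = 6*y**2 + 2; no integer root y with |y| ≤ 4.
  x = 3: f_y(3, y) = 6*y**2 + 2*y; vanishes at y ∈ {0}. (3, 0): f_x = 0, f = 0 — SINGULAR.
  x = 4: f_y(4, y) = 6*y**2 + 4*y + 2; no integer root y with |y| ≤ 4.
Only singular point on the grid: (3, 0).
Classify: substitute x = 3 + u, y = 0 + v and expand: f = -3*u**3 + 2*u**2*v - u**2 + u*v**2 + 2*v**3 + v**2.
No constant or linear terms (consistent with a singular point). Quadratic part: -u**2 + v**2. Cubic part: -3*u**3 + 2*u**2*v + u*v**2 + 2*v**3.
The quadratic part v**2 - u**2 = (v − u)(v + u) splits into two distinct linear factors, so there are two distinct tangent lines y − 0 = ±(x − 3) — this is a node (ordinary double point).
Classification: node.


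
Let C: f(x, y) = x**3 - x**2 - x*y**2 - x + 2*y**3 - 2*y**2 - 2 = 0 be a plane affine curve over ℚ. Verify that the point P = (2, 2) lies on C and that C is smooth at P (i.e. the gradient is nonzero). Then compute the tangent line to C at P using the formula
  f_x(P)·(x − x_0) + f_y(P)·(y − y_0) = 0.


Tangent line at P: 3*x + 8*y - 22 = 0.

Step 1: f(2, 2) = 0, so P lies on C.
Step 2: partial derivatives
  f_x(x, y) = 3*x**2 - 2*x - y**2 - 1, f_y(x, y) = -2*x*y + 6*y**2 - 4*y.
  f_x(P) = 3, f_y(P) = 8 (gradient nonzero, so P is smooth).
Step 3: tangent line at P: 3·(x − 2) + 8·(y − 2) = 0.
Expanding: 3*x + 8*y - 22 = 0.


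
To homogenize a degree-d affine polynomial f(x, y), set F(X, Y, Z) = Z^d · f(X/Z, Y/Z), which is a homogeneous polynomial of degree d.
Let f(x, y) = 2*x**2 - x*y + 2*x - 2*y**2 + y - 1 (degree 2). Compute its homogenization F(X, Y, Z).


F(X, Y, Z) = 2*X**2 - X*Y + 2*X*Z - 2*Y**2 + Y*Z - Z**2

deg(f) = 2.
Substitute x = X/Z, y = Y/Z into f, then multiply by Z^2.
  monomial 2·x^2·y^0 ↦ 2·X^2·Y^0·Z^0.
  monomial -1·x^1·y^1 ↦ -1·X^1·Y^1·Z^0.
  monomial 2·x^1·y^0 ↦ 2·X^1·Y^0·Z^1.
  monomial -2·x^0·y^2 ↦ -2·X^0·Y^2·Z^0.
  monomial 1·x^0·y^1 ↦ 1·X^0·Y^1·Z^1.
  monomial -1·x^0·y^0 ↦ -1·X^0·Y^0·Z^2.
Collecting: F(X, Y, Z) = 2*X**2 - X*Y + 2*X*Z - 2*Y**2 + Y*Z - Z**2.


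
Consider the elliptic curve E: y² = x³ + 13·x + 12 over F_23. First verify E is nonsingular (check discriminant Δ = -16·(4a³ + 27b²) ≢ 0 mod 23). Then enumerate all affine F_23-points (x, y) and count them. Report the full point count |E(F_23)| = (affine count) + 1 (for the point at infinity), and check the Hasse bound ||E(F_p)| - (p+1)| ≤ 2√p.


Affine points = {(0, 9), (0, 14), (1, 7), (1, 16), (2, 0), (3, 3), (3, 20), (4, 6), (4, 17), (5, 8), (5, 15), (7, 3), (7, 20), (13, 3), (13, 20), (18, 11), (18, 12), (21, 1), (21, 22)}; affine count = 19; |E(F_23)| = 20.

Discriminant check: Δ ∝ 4a³ + 27b² = 4·13³ + 27·12² = 4·2197 + 27·144 ≡ 3 (mod 23). Nonzero ⇒ E is nonsingular.
For each x ∈ F_23, compute rhs = x³ + 13·x + 12 mod 23, then count y ∈ F_23 with y² ≡ rhs.
  x = 0: rhs = 12, matching y values: 9, 14 (2 points).
  x = 1: rhs = 3, matching y values: 7, 16 (2 points).
  x = 2: rhs = 0, matching y values: 0 (1 points).
  x = 3: rhs = 9, matching y values: 3, 20 (2 points).
  x = 4: rhs = 13, matching y values: 6, 17 (2 points).
  x = 5: rhs = 18, matching y values: 8, 15 (2 points).
  x = 6: rhs = 7, matching y values: none (0 points).
  x = 7: rhs = 9, matching y values: 3, 20 (2 points).
  x = 8: rhs = 7, matching y values: none (0 points).
  x = 9: rhs = 7, matching y values: none (0 points).
  x = 10: rhs = 15, matching y values: none (0 points).
  x = 11: rhs = 14, matching y values: none (0 points).
  x = 12: rhs = 10, matching y values: none (0 points).
  x = 13: rhs = 9, matching y values: 3, 20 (2 points).
  x = 14: rhs = 17, matching y values: none (0 points).
  x = 15: rhs = 17, matching y values: none (0 points).
  x = 16: rhs = 15, matching y values: none (0 points).
  x = 17: rhs = 17, matching y values: none (0 points).
  x = 18: rhs = 6, matching y values: 11, 12 (2 points).
  x = 19: rhs = 11, matching y values: none (0 points).
  x = 20: rhs = 15, matching y values: none (0 points).
  x = 21: rhs = 1, matching y values: 1, 22 (2 points).
  x = 22: rhs = 21, matching y values: none (0 points).
Total affine count: 19.
Full point count |E(F_23)| = 19 + 1 = 20.
Hasse bound: |20 − (23+1)| = |-4| = 4 ≤ 2√23 ≈ 9.5917 ✓.


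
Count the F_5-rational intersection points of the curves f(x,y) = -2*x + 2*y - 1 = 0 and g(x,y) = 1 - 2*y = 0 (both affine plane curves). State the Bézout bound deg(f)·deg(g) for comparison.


Common zeros: {(0, 3)}; count = 1; Bézout bound = 1.

deg(f) = 1, deg(g) = 1, so Bézout bound = 1.
Scan x ∈ F_5. For each x, list the y ∈ F_5 with f(x, y) ≡ 0 and those with g(x, y) ≡ 0 (mod 5); the common zeros in that column are the intersection.
  x = 0: f ≡ 0 at y ∈ {3}; g ≡ 0 at y ∈ {3}; common: {3}.
  x = 1: f ≡ 0 at y ∈ {4}; g ≡ 0 at y ∈ {3}; common: ∅.
  x = 2: f ≡ 0 at y ∈ {0}; g ≡ 0 at y ∈ {3}; common: ∅.
  x = 3: f ≡ 0 at y ∈ {1}; g ≡ 0 at y ∈ {3}; common: ∅.
  x = 4: f ≡ 0 at y ∈ {2}; g ≡ 0 at y ∈ {3}; common: ∅.
Collecting: common zeros = {(0, 3)}, so the count is 1.
Comparison with the Bézout bound: 1 ≤ 1 = deg(f)·deg(g), as expected for curves with no common component (the bound is attained).


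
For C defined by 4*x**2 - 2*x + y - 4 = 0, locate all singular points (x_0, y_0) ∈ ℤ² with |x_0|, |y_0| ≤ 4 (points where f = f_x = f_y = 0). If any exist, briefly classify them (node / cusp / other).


No singular points in the scanned grid; C is smooth there.

Compute partial derivatives:
  f_x = 8*x - 2.
  f_y = 1.
f_y = 1 is a nonzero constant, so f_y never vanishes: no point (x, y) can satisfy f = f_x = f_y = 0. In particular no (x, y) ∈ {−4, ..., 4}² is singular; the curve is smooth.


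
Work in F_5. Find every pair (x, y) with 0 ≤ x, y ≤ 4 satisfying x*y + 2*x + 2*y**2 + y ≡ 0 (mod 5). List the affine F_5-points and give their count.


Affine F_5-points: {(0, 0), (0, 2), (4, 1), (4, 4)}; count = 4.

For each of the 25 pairs (x, y) ∈ F_5², evaluate f(x, y) mod 5. Record the zeros.
  x = 0: [0↦0, 1↦3, 2↦0, 3↦1, 4↦1]  zeros at y ∈ {0, 2}
  x = 1: [0↦2, 1↦1, 2↦4, 3↦1, 4↦2]  zeros at y ∈ ∅
  x = 2: [0↦4, 1↦4, 2↦3, 3↦1, 4↦3]  zeros at y ∈ ∅
  x = 3: [0↦1, 1↦2, 2↦2, 3↦1, 4↦4]  zeros at y ∈ ∅
  x = 4: [0↦3, 1↦0, 2↦1, 3↦1, 4↦0]  zeros at y ∈ {1, 4}
Collecting zeros: affine points = {(0, 0), (0, 2), (4, 1), (4, 4)}.
Total count |C(F_5)_aff| = 4.


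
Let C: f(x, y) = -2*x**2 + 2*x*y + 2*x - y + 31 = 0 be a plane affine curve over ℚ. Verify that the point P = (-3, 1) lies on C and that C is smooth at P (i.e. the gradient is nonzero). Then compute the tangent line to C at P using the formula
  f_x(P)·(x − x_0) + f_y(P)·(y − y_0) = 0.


Tangent line at P: 16*x - 7*y + 55 = 0.

Step 1: f(-3, 1) = 0, so P lies on C.
Step 2: partial derivatives
  f_x(x, y) = -4*x + 2*y + 2, f_y(x, y) = 2*x - 1.
  f_x(P) = 16, f_y(P) = -7 (gradient nonzero, so P is smooth).
Step 3: tangent line at P: 16·(x − -3) + -7·(y − 1) = 0.
Expanding: 16*x - 7*y + 55 = 0.


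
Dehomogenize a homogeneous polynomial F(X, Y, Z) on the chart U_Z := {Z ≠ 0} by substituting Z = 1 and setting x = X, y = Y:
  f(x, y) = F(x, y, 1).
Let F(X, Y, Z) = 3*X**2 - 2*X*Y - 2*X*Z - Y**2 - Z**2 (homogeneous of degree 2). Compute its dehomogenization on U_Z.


f(x, y) = 3*x**2 - 2*x*y - 2*x - y**2 - 1

On U_Z we set Z = 1. Each monomial c·X^i·Y^j·Z^k in F becomes c·x^i·y^j·1^k = c·x^i·y^j.
Substituting Z = 1: F(X, Y, 1) = 3*x**2 - 2*x*y - 2*x - y**2 - 1.
Note: deg(f) ≤ deg(F) = 2; strict inequality happens when F is divisible by Z (lost terms).


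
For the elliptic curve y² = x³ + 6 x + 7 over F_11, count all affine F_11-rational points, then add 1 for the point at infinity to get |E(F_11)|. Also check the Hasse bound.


Affine points = {(1, 5), (1, 6), (2, 4), (2, 7), (9, 3), (9, 8), (10, 0)}; affine count = 7; |E(F_11)| = 8.

Discriminant check: Δ ∝ 4a³ + 27b² = 4·6³ + 27·7² = 4·216 + 27·49 ≡ 9 (mod 11). Nonzero ⇒ E is nonsingular.
For each x ∈ F_11, compute rhs = x³ + 6·x + 7 mod 11, then count y ∈ F_11 with y² ≡ rhs.
  x = 0: rhs = 7, matching y values: none (0 points).
  x = 1: rhs = 3, matching y values: 5, 6 (2 points).
  x = 2: rhs = 5, matching y values: 4, 7 (2 points).
  x = 3: rhs = 8, matching y values: none (0 points).
  x = 4: rhs = 7, matching y values: none (0 points).
  x = 5: rhs = 8, matching y values: none (0 points).
  x = 6: rhs = 6, matching y values: none (0 points).
  x = 7: rhs = 7, matching y values: none (0 points).
  x = 8: rhs = 6, matching y values: none (0 points).
  x = 9: rhs = 9, matching y values: 3, 8 (2 points).
  x = 10: rhs = 0, matching y values: 0 (1 points).
Total affine count: 7.
Full point count |E(F_11)| = 7 + 1 = 8.
Hasse bound: |8 − (11+1)| = |-4| = 4 ≤ 2√11 ≈ 6.6332 ✓.
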